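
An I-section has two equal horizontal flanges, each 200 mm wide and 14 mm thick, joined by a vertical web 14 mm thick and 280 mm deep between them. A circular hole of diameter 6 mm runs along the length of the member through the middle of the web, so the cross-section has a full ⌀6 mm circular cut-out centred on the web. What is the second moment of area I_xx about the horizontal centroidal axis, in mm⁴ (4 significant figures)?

I_xx ≈ 1.467 × 10⁸ mm⁴

Split into non-overlapping primitives; take the origin at the lower-left of the bounding box.
Bottom flange: 200 × 14, A = 2 800 mm², y = 7 mm, Ī = 45733.3 mm⁴.
Web: 14 × 280, A = 3 920 mm², y = 154 mm, Ī = 25 610 667 mm⁴.
Top flange: 200 × 14, A = 2 800 mm², y = 301 mm, Ī = 45733.3 mm⁴.
Hole (subtracted): ⌀6, A = 28.2743 mm², y = 154 mm, Ī = 63.6173 mm⁴.
By symmetry the centroid is at mid-height, ȳ = 154 mm.
Transfer each piece to the horizontal centroidal axis using Ī + A·d² with d = y − 154:
  bottom flange: d = -147 mm → contributes +60 550 933 mm⁴
  web: d = 0 mm → contributes +25 610 667 mm⁴
  top flange: d = 147 mm → contributes +60 550 933 mm⁴
  hole: d = 0 mm → contributes −63.6173 mm⁴
Total I = 146 712 470 mm⁴.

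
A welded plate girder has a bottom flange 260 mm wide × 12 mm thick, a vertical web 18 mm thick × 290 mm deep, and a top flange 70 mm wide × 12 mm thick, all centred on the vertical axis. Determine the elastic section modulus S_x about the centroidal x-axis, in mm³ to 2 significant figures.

S_x ≈ 5.9 × 10⁵ mm³

Break the section into simple shapes (no overlaps), measuring from the bottom-left corner of the bounding box.
Bottom plate: 260 × 12, A = 3 120 mm², y = 6 mm, Ī = 37 440 mm⁴.
Web plate: 18 × 290, A = 5 220 mm², y = 157 mm, Ī = 36 583 500 mm⁴.
Top plate: 70 × 12, A = 840 mm², y = 308 mm, Ī = 10 080 mm⁴.
Centroid: ȳ = ΣA·y / ΣA = 119.5 mm.
Transfer each piece to the centroidal x-axis using Ī + A·d² with d = y − 119.5:
  bottom plate: d = -113.5 mm → contributes +40 227 746 mm⁴
  web plate: d = 37.5 mm → contributes +43 925 404 mm⁴
  top plate: d = 188.5 mm → contributes +29 858 205 mm⁴
Total I = 114 011 355 mm⁴.
Extreme fibre distance c = 194.5 mm; S = I/c = 586 167 mm³.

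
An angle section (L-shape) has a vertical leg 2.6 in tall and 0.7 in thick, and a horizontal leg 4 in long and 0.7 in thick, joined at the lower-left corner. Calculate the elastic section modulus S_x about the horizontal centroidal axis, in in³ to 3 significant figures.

Break the section into simple shapes (no overlaps), measuring from the bottom-left corner of the bounding box.
Vertical leg: 0.7 × 2.6, A = 1.82 in², y = 1.3 in, Ī = 1.0253 in⁴.
Horizontal leg (remainder): 3.3 × 0.7, A = 2.31 in², y = 0.35 in, Ī = 0.094325 in⁴.
Centroid: ȳ = ΣA·y / ΣA = 0.76864 in.
Transfer each piece to the horizontal centroidal axis using Ī + A·d² with d = y − 0.76864:
  vertical leg: d = 0.53136 in → contributes +1.5391 in⁴
  horizontal leg (remainder): d = -0.41864 in → contributes +0.49918 in⁴
Total I = 2.0383 in⁴.
Extreme fibre distance c = 1.8314 in; S = I/c = 1.113 in³.

S_x ≈ 1.11 in³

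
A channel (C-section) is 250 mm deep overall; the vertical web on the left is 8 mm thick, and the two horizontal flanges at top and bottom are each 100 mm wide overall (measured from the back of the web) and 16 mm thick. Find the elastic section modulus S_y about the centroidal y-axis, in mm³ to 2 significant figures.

S_y ≈ 7.6 × 10⁴ mm³

Split into non-overlapping primitives; take the origin at the lower-left of the bounding box.
Web: 8 × 250, A = 2 000 mm², x = 4 mm, Ī = 10 667 mm⁴.
Top flange (beyond web): 92 × 16, A = 1 472 mm², x = 54 mm, Ī = 1 038 251 mm⁴.
Bottom flange (beyond web): 92 × 16, A = 1 472 mm², x = 54 mm, Ī = 1 038 251 mm⁴.
Centroid: x̄ = ΣA·x / ΣA = 33.77 mm.
Transfer each piece to the centroidal y-axis using Ī + A·d² with d = x − 33.77:
  web: d = -29.77 mm → contributes +1 783 585 mm⁴
  top flange (beyond web): d = 20.23 mm → contributes +1 640 465 mm⁴
  bottom flange (beyond web): d = 20.23 mm → contributes +1 640 465 mm⁴
Total I = 5 064 514 mm⁴.
Extreme fibre distance c = 66.23 mm; S = I/c = 76 473 mm³.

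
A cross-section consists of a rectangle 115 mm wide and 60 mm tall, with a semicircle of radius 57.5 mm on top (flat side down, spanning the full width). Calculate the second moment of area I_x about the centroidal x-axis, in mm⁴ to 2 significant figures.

Decompose the section into non-overlapping parts with the origin at the bottom-left of its bounding rectangle.
Rectangular body: 115 × 60, A = 6 900 mm², y = 30 mm, Ī = 2 070 000 mm⁴.
Semicircular cap: semicircle r = 57.5, A = 5 193 mm², y = 84.4 mm, Ī = 1 199 785 mm⁴.
Centroid: ȳ = ΣA·y / ΣA = 53.36 mm.
Transfer each piece to the centroidal x-axis using Ī + A·d² with d = y − 53.36:
  rectangular body: d = -23.36 mm → contributes +5 836 326 mm⁴
  semicircular cap: d = 31.04 mm → contributes +6 203 718 mm⁴
Total I = 12 040 044 mm⁴.

I_x ≈ 1.2 × 10⁷ mm⁴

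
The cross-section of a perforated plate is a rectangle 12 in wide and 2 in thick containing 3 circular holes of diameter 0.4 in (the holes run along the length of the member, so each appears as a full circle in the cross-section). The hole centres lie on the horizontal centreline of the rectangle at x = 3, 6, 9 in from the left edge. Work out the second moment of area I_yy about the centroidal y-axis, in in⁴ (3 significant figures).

I_yy ≈ 286 in⁴

Decompose the section into non-overlapping parts with the origin at the bottom-left of its bounding rectangle.
Plate: 12 × 2, A = 24 in², x = 6 in, Ī = 288 in⁴.
Hole 1 (subtracted): ⌀0.4, A = 0.12566 in², x = 3 in, Ī = 0.0012566 in⁴.
Hole 2 (subtracted): ⌀0.4, A = 0.12566 in², x = 6 in, Ī = 0.0012566 in⁴.
Hole 3 (subtracted): ⌀0.4, A = 0.12566 in², x = 9 in, Ī = 0.0012566 in⁴.
By symmetry the centroid is at mid-width, x̄ = 6 in.
Transfer each piece to the centroidal y-axis using Ī + A·d² with d = x − 6:
  plate: d = 0 in → contributes +288 in⁴
  hole 1: d = -3 in → contributes −1.1322 in⁴
  hole 2: d = 0 in → contributes −0.0012566 in⁴
  hole 3: d = 3 in → contributes −1.1322 in⁴
Total I = 285.73 in⁴.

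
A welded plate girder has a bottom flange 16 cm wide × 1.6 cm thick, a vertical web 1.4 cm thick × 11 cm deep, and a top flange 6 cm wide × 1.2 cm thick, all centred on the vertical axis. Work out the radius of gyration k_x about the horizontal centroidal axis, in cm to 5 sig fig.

k_x ≈ 4.9054 cm

Decompose the section into non-overlapping parts with the origin at the bottom-left of its bounding rectangle.
Bottom plate: 16 × 1.6, A = 25.6 cm², y = 0.8 cm, Ī = 5.461333 cm⁴.
Web plate: 1.4 × 11, A = 15.4 cm², y = 7.1 cm, Ī = 155.2833 cm⁴.
Top plate: 6 × 1.2, A = 7.2 cm², y = 13.2 cm, Ī = 0.864 cm⁴.
Centroid: ȳ = ΣA·y / ΣA = 4.665145 cm.
Transfer each piece to the horizontal centroidal axis using Ī + A·d² with d = y − 4.665145:
  bottom plate: d = -3.865145 cm → contributes +387.9086 cm⁴
  web plate: d = 2.434855 cm → contributes +246.5825 cm⁴
  top plate: d = 8.534855 cm → contributes +525.339 cm⁴
Total I = 1159.83 cm⁴.
Radius of gyration: k = √(I/A) = √(1159.83 / 48.2) = 4.905391 cm.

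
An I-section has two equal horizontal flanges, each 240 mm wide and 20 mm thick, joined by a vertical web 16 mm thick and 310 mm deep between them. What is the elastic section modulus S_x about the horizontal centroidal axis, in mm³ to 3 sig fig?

S_x ≈ 1.72 × 10⁶ mm³

Split into non-overlapping primitives; take the origin at the lower-left of the bounding box.
Bottom flange: 240 × 20, A = 4 800 mm², y = 10 mm, Ī = 160 000 mm⁴.
Web: 16 × 310, A = 4 960 mm², y = 175 mm, Ī = 39 721 333 mm⁴.
Top flange: 240 × 20, A = 4 800 mm², y = 340 mm, Ī = 160 000 mm⁴.
By symmetry the centroid is at mid-height, ȳ = 175 mm.
Transfer each piece to the horizontal centroidal axis using Ī + A·d² with d = y − 175:
  bottom flange: d = -165 mm → contributes +130 840 000 mm⁴
  web: d = 0 mm → contributes +39 721 333 mm⁴
  top flange: d = 165 mm → contributes +130 840 000 mm⁴
Total I = 301 401 333 mm⁴.
Extreme fibre distance c = 175 mm; S = I/c = 1 722 293 mm³.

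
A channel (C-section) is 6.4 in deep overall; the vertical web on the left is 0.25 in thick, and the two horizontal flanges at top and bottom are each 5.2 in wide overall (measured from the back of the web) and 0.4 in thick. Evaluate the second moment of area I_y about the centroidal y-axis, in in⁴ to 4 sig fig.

I_y ≈ 15.80 in⁴

Split into non-overlapping primitives; take the origin at the lower-left of the bounding box.
Web: 0.25 × 6.4, A = 1.6 in², x = 0.125 in, Ī = 0.00833333 in⁴.
Top flange (beyond web): 4.95 × 0.4, A = 1.98 in², x = 2.725 in, Ī = 4.04291 in⁴.
Bottom flange (beyond web): 4.95 × 0.4, A = 1.98 in², x = 2.725 in, Ī = 4.04291 in⁴.
Centroid: x̄ = ΣA·x / ΣA = 1.9768 in.
Transfer each piece to the centroidal y-axis using Ī + A·d² with d = x − 1.9768:
  web: d = -1.8518 in → contributes +5.49499 in⁴
  top flange (beyond web): d = 0.748201 in → contributes +5.15133 in⁴
  bottom flange (beyond web): d = 0.748201 in → contributes +5.15133 in⁴
Total I = 15.7976 in⁴.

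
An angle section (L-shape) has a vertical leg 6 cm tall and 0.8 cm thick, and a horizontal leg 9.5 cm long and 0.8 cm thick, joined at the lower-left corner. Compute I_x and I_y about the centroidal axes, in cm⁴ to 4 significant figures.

I_x ≈ 33.98 cm⁴, I_y ≈ 108.3 cm⁴

Split into non-overlapping primitives; take the origin at the lower-left of the bounding box.
Vertical leg: 0.8 × 6, A = 4.8 cm², y = 3 cm, Ī = 14.4 cm⁴.
Horizontal leg (remainder): 8.7 × 0.8, A = 6.96 cm², y = 0.4 cm, Ī = 0.3712 cm⁴.
Centroid: ȳ = ΣA·y / ΣA = 1.46122 cm.
Transfer each piece to the centroidal x-axis using Ī + A·d² with d = y − 1.46122:
  vertical leg: d = 1.53878 cm → contributes +25.7656 cm⁴
  horizontal leg (remainder): d = -1.06122 cm → contributes +8.20953 cm⁴
Total I = 33.9751 cm⁴.
For the y-axis: x̄ = 3.21122 cm.
Repeating about the centroidal y-axis gives I_y = 108.252 cm⁴.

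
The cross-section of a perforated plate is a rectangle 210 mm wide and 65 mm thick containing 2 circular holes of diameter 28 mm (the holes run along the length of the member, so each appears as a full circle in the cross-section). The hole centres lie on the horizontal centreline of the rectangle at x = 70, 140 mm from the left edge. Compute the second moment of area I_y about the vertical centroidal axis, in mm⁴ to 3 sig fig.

Split into non-overlapping primitives; take the origin at the lower-left of the bounding box.
Plate: 210 × 65, A = 13 650 mm², x = 105 mm, Ī = 50 163 750 mm⁴.
Hole 1 (subtracted): ⌀28, A = 615.75 mm², x = 70 mm, Ī = 30 172 mm⁴.
Hole 2 (subtracted): ⌀28, A = 615.75 mm², x = 140 mm, Ī = 30 172 mm⁴.
By symmetry the centroid is at mid-width, x̄ = 105 mm.
Transfer each piece to the vertical centroidal axis using Ī + A·d² with d = x − 105:
  plate: d = 0 mm → contributes +50 163 750 mm⁴
  hole 1: d = -35 mm → contributes −784 468 mm⁴
  hole 2: d = 35 mm → contributes −784 468 mm⁴
Total I = 48 594 813 mm⁴.

I_y ≈ 4.86 × 10⁷ mm⁴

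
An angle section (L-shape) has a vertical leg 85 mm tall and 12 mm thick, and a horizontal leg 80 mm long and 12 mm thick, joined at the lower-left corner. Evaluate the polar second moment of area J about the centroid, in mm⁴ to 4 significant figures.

J ≈ 2.280 × 10⁶ mm⁴

Break the section into simple shapes (no overlaps), measuring from the bottom-left corner of the bounding box.
Vertical leg: 12 × 85, A = 1 020 mm², y = 42.5 mm, Ī = 614 125 mm⁴.
Horizontal leg (remainder): 68 × 12, A = 816 mm², y = 6 mm, Ī = 9 792 mm⁴.
Centroid: ȳ = ΣA·y / ΣA = 26.2778 mm.
Transfer each piece to the centroidal x-axis using Ī + A·d² with d = y − 26.2778:
  vertical leg: d = 16.2222 mm → contributes +882 549 mm⁴
  horizontal leg (remainder): d = -20.2778 mm → contributes +345 322 mm⁴
Total I = 1 227 870 mm⁴.
For the y-axis: x̄ = 23.7778 mm.
Repeating about the centroidal y-axis gives I_y = 1 052 005 mm⁴.
Polar second moment: J = I_x + I_y = 2 279 876 mm⁴.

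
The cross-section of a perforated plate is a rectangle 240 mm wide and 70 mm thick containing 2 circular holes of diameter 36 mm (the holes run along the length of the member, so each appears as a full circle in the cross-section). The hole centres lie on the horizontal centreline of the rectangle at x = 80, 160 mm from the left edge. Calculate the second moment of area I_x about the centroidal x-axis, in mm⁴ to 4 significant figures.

Treat the section as a set of non-overlapping primitives; coordinates are from the bounding-box lower-left.
Plate: 240 × 70, A = 16 800 mm², y = 35 mm, Ī = 6 860 000 mm⁴.
Hole 1 (subtracted): ⌀36, A = 1017.88 mm², y = 35 mm, Ī = 82 448 mm⁴.
Hole 2 (subtracted): ⌀36, A = 1017.88 mm², y = 35 mm, Ī = 82 448 mm⁴.
By symmetry the centroid is at mid-height, ȳ = 35 mm.
All pieces are centred on the centroidal x-axis, so I = ΣĪ (holes subtracted) = 6 695 104 mm⁴.

I_x ≈ 6.695 × 10⁶ mm⁴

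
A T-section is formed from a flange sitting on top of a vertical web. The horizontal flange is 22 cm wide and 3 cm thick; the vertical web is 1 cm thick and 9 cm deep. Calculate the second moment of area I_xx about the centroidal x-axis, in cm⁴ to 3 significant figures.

I_xx ≈ 395 cm⁴

Decompose the section into non-overlapping parts with the origin at the bottom-left of its bounding rectangle.
Flange: 22 × 3, A = 66 cm², y = 10.5 cm, Ī = 49.5 cm⁴.
Web: 1 × 9, A = 9 cm², y = 4.5 cm, Ī = 60.75 cm⁴.
Centroid: ȳ = ΣA·y / ΣA = 9.78 cm.
Transfer each piece to the centroidal x-axis using Ī + A·d² with d = y − 9.78:
  flange: d = 0.72 cm → contributes +83.714 cm⁴
  web: d = -5.28 cm → contributes +311.66 cm⁴
Total I = 395.37 cm⁴.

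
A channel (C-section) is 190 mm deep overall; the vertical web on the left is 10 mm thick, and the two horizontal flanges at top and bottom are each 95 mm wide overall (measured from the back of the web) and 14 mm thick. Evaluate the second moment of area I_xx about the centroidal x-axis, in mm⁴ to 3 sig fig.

I_xx ≈ 2.42 × 10⁷ mm⁴

Split into non-overlapping primitives; take the origin at the lower-left of the bounding box.
Web: 10 × 190, A = 1 900 mm², y = 95 mm, Ī = 5 715 833 mm⁴.
Top flange (beyond web): 85 × 14, A = 1 190 mm², y = 183 mm, Ī = 19 437 mm⁴.
Bottom flange (beyond web): 85 × 14, A = 1 190 mm², y = 7 mm, Ī = 19 437 mm⁴.
By symmetry the centroid is at mid-height, ȳ = 95 mm.
Transfer each piece to the centroidal x-axis using Ī + A·d² with d = y − 95:
  web: d = 0 mm → contributes +5 715 833 mm⁴
  top flange (beyond web): d = 88 mm → contributes +9 234 797 mm⁴
  bottom flange (beyond web): d = -88 mm → contributes +9 234 797 mm⁴
Total I = 24 185 427 mm⁴.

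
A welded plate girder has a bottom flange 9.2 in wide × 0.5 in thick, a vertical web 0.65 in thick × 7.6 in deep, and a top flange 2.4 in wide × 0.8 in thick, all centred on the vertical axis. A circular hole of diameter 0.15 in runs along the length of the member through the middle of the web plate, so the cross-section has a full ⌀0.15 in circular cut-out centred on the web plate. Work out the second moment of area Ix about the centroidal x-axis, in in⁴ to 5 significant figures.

Ix ≈ 123.54 in⁴

Split into non-overlapping primitives; take the origin at the lower-left of the bounding box.
Bottom plate: 9.2 × 0.5, A = 4.6 in², y = 0.25 in, Ī = 0.09583333 in⁴.
Web plate: 0.65 × 7.6, A = 4.94 in², y = 4.3 in, Ī = 23.77787 in⁴.
Top plate: 2.4 × 0.8, A = 1.92 in², y = 8.5 in, Ī = 0.1024 in⁴.
Hole (subtracted): ⌀0.15, A = 0.01767146 in², y = 4.3 in, Ī = 0.00002485049 in⁴.
Centroid: ȳ = ΣA·y / ΣA = 3.376587 in.
Transfer each piece to the centroidal x-axis using Ī + A·d² with d = y − 3.376587:
  bottom plate: d = -3.126587 in → contributes +45.06333 in⁴
  web plate: d = 0.9234134 in → contributes +27.99017 in⁴
  top plate: d = 5.123413 in → contributes +50.50118 in⁴
  hole: d = 0.9234134 in → contributes −0.01509317 in⁴
Total I = 123.5396 in⁴.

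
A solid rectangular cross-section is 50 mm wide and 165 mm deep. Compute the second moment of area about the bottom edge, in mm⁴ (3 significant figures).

I_base ≈ 7.49 × 10⁷ mm⁴

The section: 50 × 165, A = 8 250 mm², y = 82.5 mm, Ī = 18 717 188 mm⁴.
Transfer it to the bottom edge using Ī + A·d² with d = y − 0:
  the section: d = 82.5 mm → contributes +74 868 750 mm⁴
Total I = 74 868 750 mm⁴.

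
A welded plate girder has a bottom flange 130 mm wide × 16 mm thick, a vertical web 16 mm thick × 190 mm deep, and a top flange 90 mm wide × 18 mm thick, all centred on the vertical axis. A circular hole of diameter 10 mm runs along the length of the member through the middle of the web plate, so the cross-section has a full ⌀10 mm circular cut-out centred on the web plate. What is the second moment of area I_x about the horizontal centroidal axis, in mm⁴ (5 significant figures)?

Split into non-overlapping primitives; take the origin at the lower-left of the bounding box.
Bottom plate: 130 × 16, A = 2 080 mm², y = 8 mm, Ī = 44373.33 mm⁴.
Web plate: 16 × 190, A = 3 040 mm², y = 111 mm, Ī = 9 145 333 mm⁴.
Top plate: 90 × 18, A = 1 620 mm², y = 215 mm, Ī = 43 740 mm⁴.
Hole (subtracted): ⌀10, A = 78.53982 mm², y = 111 mm, Ī = 490.8739 mm⁴.
Centroid: ȳ = ΣA·y / ΣA = 104.1306 mm.
Transfer each piece to the horizontal centroidal axis using Ī + A·d² with d = y − 104.1306:
  bottom plate: d = -96.13064 mm → contributes +19 265 859 mm⁴
  web plate: d = 6.869365 mm → contributes +9 288 785 mm⁴
  top plate: d = 110.8694 mm → contributes +19 956 806 mm⁴
  hole: d = 6.869365 mm → contributes −4197.024 mm⁴
Total I = 48 507 254 mm⁴.

I_x ≈ 4.8507 × 10⁷ mm⁴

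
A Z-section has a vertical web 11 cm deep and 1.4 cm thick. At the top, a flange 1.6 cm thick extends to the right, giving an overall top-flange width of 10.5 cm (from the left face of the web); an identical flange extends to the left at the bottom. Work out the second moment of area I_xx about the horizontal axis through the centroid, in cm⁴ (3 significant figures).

Treat the section as a set of non-overlapping primitives; coordinates are from the bounding-box lower-left.
Web: 1.4 × 11, A = 15.4 cm², y = 5.5 cm, Ī = 155.28 cm⁴.
Top flange (beyond web): 9.1 × 1.6, A = 14.56 cm², y = 10.2 cm, Ī = 3.1061 cm⁴.
Bottom flange (beyond web): 9.1 × 1.6, A = 14.56 cm², y = 0.8 cm, Ī = 3.1061 cm⁴.
Centroid: ȳ = ΣA·y / ΣA = 5.5 cm.
Transfer each piece to the horizontal axis through the centroid using Ī + A·d² with d = y − 5.5:
  web: d = 0 cm → contributes +155.28 cm⁴
  top flange (beyond web): d = 4.7 cm → contributes +324.74 cm⁴
  bottom flange (beyond web): d = -4.7 cm → contributes +324.74 cm⁴
Total I = 804.76 cm⁴.

I_xx ≈ 805 cm⁴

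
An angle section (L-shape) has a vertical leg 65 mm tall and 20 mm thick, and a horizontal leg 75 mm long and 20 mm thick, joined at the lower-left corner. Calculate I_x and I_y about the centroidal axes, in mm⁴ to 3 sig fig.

I_x ≈ 7.96 × 10⁵ mm⁴, I_y ≈ 1.16 × 10⁶ mm⁴

Treat the section as a set of non-overlapping primitives; coordinates are from the bounding-box lower-left.
Vertical leg: 20 × 65, A = 1 300 mm², y = 32.5 mm, Ī = 457 708 mm⁴.
Horizontal leg (remainder): 55 × 20, A = 1 100 mm², y = 10 mm, Ī = 36 667 mm⁴.
Centroid: ȳ = ΣA·y / ΣA = 22.188 mm.
Transfer each piece to the centroidal x-axis using Ī + A·d² with d = y − 22.188:
  vertical leg: d = 10.313 mm → contributes +595 960 mm⁴
  horizontal leg (remainder): d = -12.188 mm → contributes +200 055 mm⁴
Total I = 796 016 mm⁴.
For the y-axis: x̄ = 27.188 mm.
Repeating about the centroidal y-axis gives I_y = 1 158 516 mm⁴.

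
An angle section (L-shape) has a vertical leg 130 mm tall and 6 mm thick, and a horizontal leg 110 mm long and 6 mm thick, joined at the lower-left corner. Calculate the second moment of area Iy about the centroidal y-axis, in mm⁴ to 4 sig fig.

Iy ≈ 1.613 × 10⁶ mm⁴

Decompose the section into non-overlapping parts with the origin at the bottom-left of its bounding rectangle.
Vertical leg: 6 × 130, A = 780 mm², x = 3 mm, Ī = 2 340 mm⁴.
Horizontal leg (remainder): 104 × 6, A = 624 mm², x = 58 mm, Ī = 562 432 mm⁴.
Centroid: x̄ = ΣA·x / ΣA = 27.4444 mm.
Transfer each piece to the centroidal y-axis using Ī + A·d² with d = x − 27.4444:
  vertical leg: d = -24.4444 mm → contributes +468 414 mm⁴
  horizontal leg (remainder): d = 30.5556 mm → contributes +1 145 025 mm⁴
Total I = 1 613 439 mm⁴.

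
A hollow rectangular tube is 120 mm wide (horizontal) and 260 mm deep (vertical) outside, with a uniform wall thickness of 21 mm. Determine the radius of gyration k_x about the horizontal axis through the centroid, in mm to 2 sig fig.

Split into non-overlapping primitives; take the origin at the lower-left of the bounding box.
Outer rectangle: 120 × 260, A = 31 200 mm², y = 130 mm, Ī = 175 760 000 mm⁴.
Inner void (subtracted): 78 × 218, A = 17 004 mm², y = 130 mm, Ī = 67 341 508 mm⁴.
By symmetry the centroid is at mid-height, ȳ = 130 mm.
All pieces are centred on the horizontal axis through the centroid, so I = ΣĪ (holes subtracted) = 108 418 492 mm⁴.
Radius of gyration: k = √(I/A) = √(108 418 492 / 14 196) = 87.39 mm.

k_x ≈ 87 mm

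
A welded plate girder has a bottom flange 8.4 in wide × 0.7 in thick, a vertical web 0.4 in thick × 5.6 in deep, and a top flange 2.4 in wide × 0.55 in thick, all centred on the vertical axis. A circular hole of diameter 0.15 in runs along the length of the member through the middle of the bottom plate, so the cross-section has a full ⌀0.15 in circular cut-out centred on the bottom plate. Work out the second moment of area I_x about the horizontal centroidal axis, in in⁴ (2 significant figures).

I_x ≈ 55 in⁴

Split into non-overlapping primitives; take the origin at the lower-left of the bounding box.
Bottom plate: 8.4 × 0.7, A = 5.88 in², y = 0.35 in, Ī = 0.2401 in⁴.
Web plate: 0.4 × 5.6, A = 2.24 in², y = 3.5 in, Ī = 5.854 in⁴.
Top plate: 2.4 × 0.55, A = 1.32 in², y = 6.575 in, Ī = 0.03328 in⁴.
Hole (subtracted): ⌀0.15, A = 0.01767 in², y = 0.35 in, Ī = 0.00002485 in⁴.
Centroid: ȳ = ΣA·y / ΣA = 1.971 in.
Transfer each piece to the horizontal centroidal axis using Ī + A·d² with d = y − 1.971:
  bottom plate: d = -1.621 in → contributes +15.69 in⁴
  web plate: d = 1.529 in → contributes +11.09 in⁴
  top plate: d = 4.604 in → contributes +28.01 in⁴
  hole: d = -1.621 in → contributes −0.04646 in⁴
Total I = 54.75 in⁴.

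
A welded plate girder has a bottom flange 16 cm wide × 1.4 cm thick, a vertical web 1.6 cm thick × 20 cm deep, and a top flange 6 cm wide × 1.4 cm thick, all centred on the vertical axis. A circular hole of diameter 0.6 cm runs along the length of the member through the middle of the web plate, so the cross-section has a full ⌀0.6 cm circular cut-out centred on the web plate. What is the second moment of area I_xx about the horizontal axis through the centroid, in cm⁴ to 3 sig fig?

Break the section into simple shapes (no overlaps), measuring from the bottom-left corner of the bounding box.
Bottom plate: 16 × 1.4, A = 22.4 cm², y = 0.7 cm, Ī = 3.6587 cm⁴.
Web plate: 1.6 × 20, A = 32 cm², y = 11.4 cm, Ī = 1066.7 cm⁴.
Top plate: 6 × 1.4, A = 8.4 cm², y = 22.1 cm, Ī = 1.372 cm⁴.
Hole (subtracted): ⌀0.6, A = 0.28274 cm², y = 11.4 cm, Ī = 0.0063617 cm⁴.
Centroid: ȳ = ΣA·y / ΣA = 9.0039 cm.
Transfer each piece to the horizontal axis through the centroid using Ī + A·d² with d = y − 9.0039:
  bottom plate: d = -8.3039 cm → contributes +1548.2 cm⁴
  web plate: d = 2.3961 cm → contributes +1250.4 cm⁴
  top plate: d = 13.096 cm → contributes +1 442 cm⁴
  hole: d = 2.3961 cm → contributes −1.6297 cm⁴
Total I = 4 239 cm⁴.

I_xx ≈ 4240 cm⁴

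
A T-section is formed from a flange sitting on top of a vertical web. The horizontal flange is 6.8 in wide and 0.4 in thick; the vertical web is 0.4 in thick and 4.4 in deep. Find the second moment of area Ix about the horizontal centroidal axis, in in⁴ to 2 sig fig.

Treat the section as a set of non-overlapping primitives; coordinates are from the bounding-box lower-left.
Flange: 6.8 × 0.4, A = 2.72 in², y = 4.6 in, Ī = 0.03627 in⁴.
Web: 0.4 × 4.4, A = 1.76 in², y = 2.2 in, Ī = 2.839 in⁴.
Centroid: ȳ = ΣA·y / ΣA = 3.657 in.
Transfer each piece to the horizontal centroidal axis using Ī + A·d² with d = y − 3.657:
  flange: d = 0.9429 in → contributes +2.454 in⁴
  web: d = -1.457 in → contributes +6.576 in⁴
Total I = 9.031 in⁴.

Ix ≈ 9.0 in⁴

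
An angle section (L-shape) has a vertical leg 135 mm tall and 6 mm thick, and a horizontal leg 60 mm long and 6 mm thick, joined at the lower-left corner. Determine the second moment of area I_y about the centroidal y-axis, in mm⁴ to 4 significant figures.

Treat the section as a set of non-overlapping primitives; coordinates are from the bounding-box lower-left.
Vertical leg: 6 × 135, A = 810 mm², x = 3 mm, Ī = 2 430 mm⁴.
Horizontal leg (remainder): 54 × 6, A = 324 mm², x = 33 mm, Ī = 78 732 mm⁴.
Centroid: x̄ = ΣA·x / ΣA = 11.5714 mm.
Transfer each piece to the centroidal y-axis using Ī + A·d² with d = x − 11.5714:
  vertical leg: d = -8.57143 mm → contributes +61940.2 mm⁴
  horizontal leg (remainder): d = 21.4286 mm → contributes +227 508 mm⁴
Total I = 289 448 mm⁴.

I_y ≈ 2.894 × 10⁵ mm⁴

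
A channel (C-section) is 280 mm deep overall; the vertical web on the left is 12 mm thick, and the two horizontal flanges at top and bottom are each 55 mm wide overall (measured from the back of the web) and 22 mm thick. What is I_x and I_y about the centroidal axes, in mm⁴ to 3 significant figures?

Break the section into simple shapes (no overlaps), measuring from the bottom-left corner of the bounding box.
Web: 12 × 280, A = 3 360 mm², y = 140 mm, Ī = 21 952 000 mm⁴.
Top flange (beyond web): 43 × 22, A = 946 mm², y = 269 mm, Ī = 38 155 mm⁴.
Bottom flange (beyond web): 43 × 22, A = 946 mm², y = 11 mm, Ī = 38 155 mm⁴.
By symmetry the centroid is at mid-height, ȳ = 140 mm.
Transfer each piece to the centroidal x-axis using Ī + A·d² with d = y − 140:
  web: d = 0 mm → contributes +21 952 000 mm⁴
  top flange (beyond web): d = 129 mm → contributes +15 780 541 mm⁴
  bottom flange (beyond web): d = -129 mm → contributes +15 780 541 mm⁴
Total I = 53 513 083 mm⁴.
For the y-axis: x̄ = 15.907 mm.
Repeating about the centroidal y-axis gives I_y = 1 247 225 mm⁴.

I_x ≈ 5.35 × 10⁷ mm⁴, I_y ≈ 1.25 × 10⁶ mm⁴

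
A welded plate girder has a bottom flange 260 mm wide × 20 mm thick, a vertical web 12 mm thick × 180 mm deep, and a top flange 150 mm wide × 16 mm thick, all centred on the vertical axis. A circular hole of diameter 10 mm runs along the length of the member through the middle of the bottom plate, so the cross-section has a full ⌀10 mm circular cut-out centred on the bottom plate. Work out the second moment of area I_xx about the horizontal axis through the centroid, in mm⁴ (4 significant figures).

Split into non-overlapping primitives; take the origin at the lower-left of the bounding box.
Bottom plate: 260 × 20, A = 5 200 mm², y = 10 mm, Ī = 173 333 mm⁴.
Web plate: 12 × 180, A = 2 160 mm², y = 110 mm, Ī = 5 832 000 mm⁴.
Top plate: 150 × 16, A = 2 400 mm², y = 208 mm, Ī = 51 200 mm⁴.
Hole (subtracted): ⌀10, A = 78.5398 mm², y = 10 mm, Ī = 490.874 mm⁴.
Centroid: ȳ = ΣA·y / ΣA = 81.3942 mm.
Transfer each piece to the horizontal axis through the centroid using Ī + A·d² with d = y − 81.3942:
  bottom plate: d = -71.3942 mm → contributes +26 678 411 mm⁴
  web plate: d = 28.6058 mm → contributes +7 599 512 mm⁴
  top plate: d = 126.606 mm → contributes +38 520 875 mm⁴
  hole: d = -71.3942 mm → contributes −400 819 mm⁴
Total I = 72 397 979 mm⁴.

I_xx ≈ 7.240 × 10⁷ mm⁴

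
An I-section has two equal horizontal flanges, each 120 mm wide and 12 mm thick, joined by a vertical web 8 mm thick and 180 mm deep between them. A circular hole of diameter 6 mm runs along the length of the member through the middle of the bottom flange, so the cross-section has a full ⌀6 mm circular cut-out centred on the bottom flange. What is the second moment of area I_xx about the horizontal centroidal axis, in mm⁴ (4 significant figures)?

I_xx ≈ 3.020 × 10⁷ mm⁴

Split into non-overlapping primitives; take the origin at the lower-left of the bounding box.
Bottom flange: 120 × 12, A = 1 440 mm², y = 6 mm, Ī = 17 280 mm⁴.
Web: 8 × 180, A = 1 440 mm², y = 102 mm, Ī = 3 888 000 mm⁴.
Top flange: 120 × 12, A = 1 440 mm², y = 198 mm, Ī = 17 280 mm⁴.
Hole (subtracted): ⌀6, A = 28.2743 mm², y = 6 mm, Ī = 63.6173 mm⁴.
Centroid: ȳ = ΣA·y / ΣA = 102.632 mm.
Transfer each piece to the horizontal centroidal axis using Ī + A·d² with d = y − 102.632:
  bottom flange: d = -96.6325 mm → contributes +13 463 758 mm⁴
  web: d = -0.632458 mm → contributes +3 888 576 mm⁴
  top flange: d = 95.3675 mm → contributes +13 114 034 mm⁴
  hole: d = -96.6325 mm → contributes −264 085 mm⁴
Total I = 30 202 283 mm⁴.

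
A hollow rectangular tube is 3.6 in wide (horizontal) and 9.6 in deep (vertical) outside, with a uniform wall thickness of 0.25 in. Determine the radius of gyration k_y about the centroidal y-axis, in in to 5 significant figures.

Decompose the section into non-overlapping parts with the origin at the bottom-left of its bounding rectangle.
Outer rectangle: 3.6 × 9.6, A = 34.56 in², x = 1.8 in, Ī = 37.3248 in⁴.
Inner void (subtracted): 3.1 × 9.1, A = 28.21 in², x = 1.8 in, Ī = 22.59151 in⁴.
By symmetry the centroid is at mid-width, x̄ = 1.8 in.
All pieces are centred on the centroidal y-axis, so I = ΣĪ (holes subtracted) = 14.73329 in⁴.
Radius of gyration: k = √(I/A) = √(14.73329 / 6.35) = 1.523221 in.

k_y ≈ 1.5232 in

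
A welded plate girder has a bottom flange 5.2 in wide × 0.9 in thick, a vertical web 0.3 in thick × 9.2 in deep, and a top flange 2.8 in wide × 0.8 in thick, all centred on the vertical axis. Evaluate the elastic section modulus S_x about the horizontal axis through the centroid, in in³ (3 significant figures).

Decompose the section into non-overlapping parts with the origin at the bottom-left of its bounding rectangle.
Bottom plate: 5.2 × 0.9, A = 4.68 in², y = 0.45 in, Ī = 0.3159 in⁴.
Web plate: 0.3 × 9.2, A = 2.76 in², y = 5.5 in, Ī = 19.467 in⁴.
Top plate: 2.8 × 0.8, A = 2.24 in², y = 10.5 in, Ī = 0.11947 in⁴.
Centroid: ȳ = ΣA·y / ΣA = 4.2155 in.
Transfer each piece to the horizontal axis through the centroid using Ī + A·d² with d = y − 4.2155:
  bottom plate: d = -3.7655 in → contributes +66.673 in⁴
  web plate: d = 1.2845 in → contributes +24.021 in⁴
  top plate: d = 6.2845 in → contributes +88.588 in⁴
Total I = 179.28 in⁴.
Extreme fibre distance c = 6.6845 in; S = I/c = 26.821 in³.

S_x ≈ 26.8 in³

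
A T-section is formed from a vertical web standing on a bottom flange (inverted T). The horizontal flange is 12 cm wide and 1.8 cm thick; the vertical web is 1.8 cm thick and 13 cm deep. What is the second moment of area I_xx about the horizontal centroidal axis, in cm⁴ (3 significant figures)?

Decompose the section into non-overlapping parts with the origin at the bottom-left of its bounding rectangle.
Flange: 12 × 1.8, A = 21.6 cm², y = 0.9 cm, Ī = 5.832 cm⁴.
Web: 1.8 × 13, A = 23.4 cm², y = 8.3 cm, Ī = 329.55 cm⁴.
Centroid: ȳ = ΣA·y / ΣA = 4.748 cm.
Transfer each piece to the horizontal centroidal axis using Ī + A·d² with d = y − 4.748:
  flange: d = -3.848 cm → contributes +325.67 cm⁴
  web: d = 3.552 cm → contributes +624.78 cm⁴
Total I = 950.45 cm⁴.

I_xx ≈ 950 cm⁴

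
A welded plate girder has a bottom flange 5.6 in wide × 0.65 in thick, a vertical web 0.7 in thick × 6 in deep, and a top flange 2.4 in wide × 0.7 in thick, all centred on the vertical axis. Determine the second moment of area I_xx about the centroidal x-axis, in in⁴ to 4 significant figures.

I_xx ≈ 67.49 in⁴

Split into non-overlapping primitives; take the origin at the lower-left of the bounding box.
Bottom plate: 5.6 × 0.65, A = 3.64 in², y = 0.325 in, Ī = 0.128158 in⁴.
Web plate: 0.7 × 6, A = 4.2 in², y = 3.65 in, Ī = 12.6 in⁴.
Top plate: 2.4 × 0.7, A = 1.68 in², y = 7 in, Ī = 0.0686 in⁴.
Centroid: ȳ = ΣA·y / ΣA = 2.96985 in.
Transfer each piece to the centroidal x-axis using Ī + A·d² with d = y − 2.96985:
  bottom plate: d = -2.64485 in → contributes +25.5909 in⁴
  web plate: d = 0.680147 in → contributes +14.5429 in⁴
  top plate: d = 4.03015 in → contributes +27.3553 in⁴
Total I = 67.4891 in⁴.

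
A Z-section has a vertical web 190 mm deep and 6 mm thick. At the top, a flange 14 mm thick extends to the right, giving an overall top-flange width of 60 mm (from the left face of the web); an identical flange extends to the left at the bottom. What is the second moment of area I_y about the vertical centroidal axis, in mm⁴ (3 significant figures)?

I_y ≈ 1.73 × 10⁶ mm⁴

Break the section into simple shapes (no overlaps), measuring from the bottom-left corner of the bounding box.
Web: 6 × 190, A = 1 140 mm², x = 57 mm, Ī = 3 420 mm⁴.
Top flange (beyond web): 54 × 14, A = 756 mm², x = 87 mm, Ī = 183 708 mm⁴.
Bottom flange (beyond web): 54 × 14, A = 756 mm², x = 27 mm, Ī = 183 708 mm⁴.
Centroid: x̄ = ΣA·x / ΣA = 57 mm.
Transfer each piece to the vertical centroidal axis using Ī + A·d² with d = x − 57:
  web: d = 0 mm → contributes +3 420 mm⁴
  top flange (beyond web): d = 30 mm → contributes +864 108 mm⁴
  bottom flange (beyond web): d = -30 mm → contributes +864 108 mm⁴
Total I = 1 731 636 mm⁴.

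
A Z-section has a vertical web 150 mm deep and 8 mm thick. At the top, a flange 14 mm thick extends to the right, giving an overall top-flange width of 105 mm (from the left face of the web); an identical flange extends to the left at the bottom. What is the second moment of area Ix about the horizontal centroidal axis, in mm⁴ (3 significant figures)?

Decompose the section into non-overlapping parts with the origin at the bottom-left of its bounding rectangle.
Web: 8 × 150, A = 1 200 mm², y = 75 mm, Ī = 2 250 000 mm⁴.
Top flange (beyond web): 97 × 14, A = 1 358 mm², y = 143 mm, Ī = 22 181 mm⁴.
Bottom flange (beyond web): 97 × 14, A = 1 358 mm², y = 7 mm, Ī = 22 181 mm⁴.
Centroid: ȳ = ΣA·y / ΣA = 75 mm.
Transfer each piece to the horizontal centroidal axis using Ī + A·d² with d = y − 75:
  web: d = 0 mm → contributes +2 250 000 mm⁴
  top flange (beyond web): d = 68 mm → contributes +6 301 573 mm⁴
  bottom flange (beyond web): d = -68 mm → contributes +6 301 573 mm⁴
Total I = 14 853 145 mm⁴.

Ix ≈ 1.49 × 10⁷ mm⁴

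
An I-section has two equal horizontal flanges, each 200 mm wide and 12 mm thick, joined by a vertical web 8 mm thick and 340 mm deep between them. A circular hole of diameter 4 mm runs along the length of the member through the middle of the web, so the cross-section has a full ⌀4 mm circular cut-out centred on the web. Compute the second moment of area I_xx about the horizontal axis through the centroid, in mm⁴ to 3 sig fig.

I_xx ≈ 1.75 × 10⁸ mm⁴

Decompose the section into non-overlapping parts with the origin at the bottom-left of its bounding rectangle.
Bottom flange: 200 × 12, A = 2 400 mm², y = 6 mm, Ī = 28 800 mm⁴.
Web: 8 × 340, A = 2 720 mm², y = 182 mm, Ī = 26 202 667 mm⁴.
Top flange: 200 × 12, A = 2 400 mm², y = 358 mm, Ī = 28 800 mm⁴.
Hole (subtracted): ⌀4, A = 12.566 mm², y = 182 mm, Ī = 12.566 mm⁴.
By symmetry the centroid is at mid-height, ȳ = 182 mm.
Transfer each piece to the horizontal axis through the centroid using Ī + A·d² with d = y − 182:
  bottom flange: d = -176 mm → contributes +74 371 200 mm⁴
  web: d = 0 mm → contributes +26 202 667 mm⁴
  top flange: d = 176 mm → contributes +74 371 200 mm⁴
  hole: d = 0 mm → contributes −12.566 mm⁴
Total I = 174 945 054 mm⁴.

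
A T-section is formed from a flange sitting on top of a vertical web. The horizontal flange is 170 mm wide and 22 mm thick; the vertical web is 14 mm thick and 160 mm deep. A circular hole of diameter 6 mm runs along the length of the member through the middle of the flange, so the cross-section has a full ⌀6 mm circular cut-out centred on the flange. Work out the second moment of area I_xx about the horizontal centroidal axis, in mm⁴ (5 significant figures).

Treat the section as a set of non-overlapping primitives; coordinates are from the bounding-box lower-left.
Flange: 170 × 22, A = 3 740 mm², y = 171 mm, Ī = 150846.7 mm⁴.
Web: 14 × 160, A = 2 240 mm², y = 80 mm, Ī = 4 778 667 mm⁴.
Hole (subtracted): ⌀6, A = 28.27433 mm², y = 171 mm, Ī = 63.61725 mm⁴.
Centroid: ȳ = ΣA·y / ΣA = 136.7511 mm.
Transfer each piece to the horizontal centroidal axis using Ī + A·d² with d = y − 136.7511:
  flange: d = 34.24889 mm → contributes +4 537 816 mm⁴
  web: d = -56.75111 mm → contributes +11 993 009 mm⁴
  hole: d = 34.24889 mm → contributes −33229.03 mm⁴
Total I = 16 497 596 mm⁴.

I_xx ≈ 1.6498 × 10⁷ mm⁴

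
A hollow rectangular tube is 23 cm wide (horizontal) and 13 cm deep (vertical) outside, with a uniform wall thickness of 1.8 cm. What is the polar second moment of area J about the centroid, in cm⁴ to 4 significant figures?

J ≈ 1.033 × 10⁴ cm⁴

Decompose the section into non-overlapping parts with the origin at the bottom-left of its bounding rectangle.
Outer rectangle: 23 × 13, A = 299 cm², y = 6.5 cm, Ī = 4210.92 cm⁴.
Inner void (subtracted): 19.4 × 9.4, A = 182.36 cm², y = 6.5 cm, Ī = 1342.78 cm⁴.
By symmetry the centroid is at mid-height, ȳ = 6.5 cm.
All pieces are centred on the centroidal x-axis, so I = ΣĪ (holes subtracted) = 2868.14 cm⁴.
Repeating about the centroidal y-axis gives I_y = 7461.5 cm⁴.
Polar second moment: J = I_x + I_y = 10329.6 cm⁴.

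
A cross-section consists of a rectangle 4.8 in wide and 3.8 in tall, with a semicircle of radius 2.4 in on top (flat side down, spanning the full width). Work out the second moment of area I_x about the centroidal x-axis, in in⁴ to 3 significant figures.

I_x ≈ 77.1 in⁴

Treat the section as a set of non-overlapping primitives; coordinates are from the bounding-box lower-left.
Rectangular body: 4.8 × 3.8, A = 18.24 in², y = 1.9 in, Ī = 21.949 in⁴.
Semicircular cap: semicircle r = 2.4, A = 9.0478 in², y = 4.8186 in, Ī = 3.6415 in⁴.
Centroid: ȳ = ΣA·y / ΣA = 2.8677 in.
Transfer each piece to the centroidal x-axis using Ī + A·d² with d = y − 2.8677:
  rectangular body: d = -0.96771 in → contributes +39.03 in⁴
  semicircular cap: d = 1.9509 in → contributes +38.077 in⁴
Total I = 77.107 in⁴.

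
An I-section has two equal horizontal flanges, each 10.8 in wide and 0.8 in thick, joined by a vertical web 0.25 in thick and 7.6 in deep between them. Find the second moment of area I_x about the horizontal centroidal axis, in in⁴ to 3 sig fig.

I_x ≈ 315 in⁴

Split into non-overlapping primitives; take the origin at the lower-left of the bounding box.
Bottom flange: 10.8 × 0.8, A = 8.64 in², y = 0.4 in, Ī = 0.4608 in⁴.
Web: 0.25 × 7.6, A = 1.9 in², y = 4.6 in, Ī = 9.1453 in⁴.
Top flange: 10.8 × 0.8, A = 8.64 in², y = 8.8 in, Ī = 0.4608 in⁴.
By symmetry the centroid is at mid-height, ȳ = 4.6 in.
Transfer each piece to the horizontal centroidal axis using Ī + A·d² with d = y − 4.6:
  bottom flange: d = -4.2 in → contributes +152.87 in⁴
  web: d = 0 in → contributes +9.1453 in⁴
  top flange: d = 4.2 in → contributes +152.87 in⁴
Total I = 314.89 in⁴.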